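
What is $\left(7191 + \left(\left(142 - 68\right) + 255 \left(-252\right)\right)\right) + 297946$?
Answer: $240951$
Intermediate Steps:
$\left(7191 + \left(\left(142 - 68\right) + 255 \left(-252\right)\right)\right) + 297946 = \left(7191 + \left(74 - 64260\right)\right) + 297946 = \left(7191 - 64186\right) + 297946 = -56995 + 297946 = 240951$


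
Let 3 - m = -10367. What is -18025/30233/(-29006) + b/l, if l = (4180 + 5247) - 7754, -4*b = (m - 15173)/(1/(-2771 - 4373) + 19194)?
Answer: 237909004282291/4105592873183553010 ≈ 5.7948e-5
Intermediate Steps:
m = 10370 (m = 3 - 1*(-10367) = 3 + 10367 = 10370)
b = 8578158/137121935 (b = -(10370 - 15173)/(4*(1/(-2771 - 4373) + 19194)) = -(-4803)/(4*(1/(-7144) + 19194)) = -(-4803)/(4*(-1/7144 + 19194)) = -(-4803)/(4*137121935/7144) = -(-4803)*7144/(4*137121935) = -1/4*(-34312632/137121935) = 8578158/137121935 ≈ 0.062559)
l = 1673 (l = 9427 - 7754 = 1673)
-18025/30233/(-29006) + b/l = -18025/30233/(-29006) + (8578158/137121935)/1673 = -18025*1/30233*(-1/29006) + (8578158/137121935)*(1/1673) = -2575/4319*(-1/29006) + 8578158/229404997255 = 2575/125276914 + 8578158/229404997255 = 237909004282291/4105592873183553010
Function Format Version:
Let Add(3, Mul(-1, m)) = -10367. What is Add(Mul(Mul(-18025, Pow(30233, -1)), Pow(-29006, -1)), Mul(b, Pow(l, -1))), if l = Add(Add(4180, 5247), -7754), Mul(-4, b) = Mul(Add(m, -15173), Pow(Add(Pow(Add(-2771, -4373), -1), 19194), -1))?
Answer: Rational(237909004282291, 4105592873183553010) ≈ 5.7948e-5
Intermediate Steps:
m = 10370 (m = Add(3, Mul(-1, -10367)) = Add(3, 10367) = 10370)
b = Rational(8578158, 137121935) (b = Mul(Rational(-1, 4), Mul(Add(10370, -15173), Pow(Add(Pow(Add(-2771, -4373), -1), 19194), -1))) = Mul(Rational(-1, 4), Mul(-4803, Pow(Add(Pow(-7144, -1), 19194), -1))) = Mul(Rational(-1, 4), Mul(-4803, Pow(Add(Rational(-1, 7144), 19194), -1))) = Mul(Rational(-1, 4), Mul(-4803, Pow(Rational(137121935, 7144), -1))) = Mul(Rational(-1, 4), Mul(-4803, Rational(7144, 137121935))) = Mul(Rational(-1, 4), Rational(-34312632, 137121935)) = Rational(8578158, 137121935) ≈ 0.062559)
l = 1673 (l = Add(9427, -7754) = 1673)
Add(Mul(Mul(-18025, Pow(30233, -1)), Pow(-29006, -1)), Mul(b, Pow(l, -1))) = Add(Mul(Mul(-18025, Pow(30233, -1)), Pow(-29006, -1)), Mul(Rational(8578158, 137121935), Pow(1673, -1))) = Add(Mul(Mul(-18025, Rational(1, 30233)), Rational(-1, 29006)), Mul(Rational(8578158, 137121935), Rational(1, 1673))) = Add(Mul(Rational(-2575, 4319), Rational(-1, 29006)), Rational(8578158, 229404997255)) = Add(Rational(2575, 125276914), Rational(8578158, 229404997255)) = Rational(237909004282291, 4105592873183553010)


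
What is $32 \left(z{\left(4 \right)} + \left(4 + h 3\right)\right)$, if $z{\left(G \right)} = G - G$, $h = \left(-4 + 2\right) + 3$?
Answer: $224$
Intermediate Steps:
$h = 1$ ($h = -2 + 3 = 1$)
$z{\left(G \right)} = 0$
$32 \left(z{\left(4 \right)} + \left(4 + h 3\right)\right) = 32 \left(0 + \left(4 + 1 \cdot 3\right)\right) = 32 \left(0 + \left(4 + 3\right)\right) = 32 \left(0 + 7\right) = 32 \cdot 7 = 224$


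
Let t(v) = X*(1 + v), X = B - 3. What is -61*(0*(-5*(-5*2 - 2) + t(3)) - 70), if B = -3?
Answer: 4270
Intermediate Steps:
X = -6 (X = -3 - 3 = -6)
t(v) = -6 - 6*v (t(v) = -6*(1 + v) = -6 - 6*v)
-61*(0*(-5*(-5*2 - 2) + t(3)) - 70) = -61*(0*(-5*(-5*2 - 2) + (-6 - 6*3)) - 70) = -61*(0*(-5*(-10 - 2) + (-6 - 18)) - 70) = -61*(0*(-5*(-12) - 24) - 70) = -61*(0*(60 - 24) - 70) = -61*(0*36 - 70) = -61*(0 - 70) = -61*(-70) = 4270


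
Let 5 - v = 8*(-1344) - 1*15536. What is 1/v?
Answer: 1/26293 ≈ 3.8033e-5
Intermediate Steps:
v = 26293 (v = 5 - (8*(-1344) - 1*15536) = 5 - (-10752 - 15536) = 5 - 1*(-26288) = 5 + 26288 = 26293)
1/v = 1/26293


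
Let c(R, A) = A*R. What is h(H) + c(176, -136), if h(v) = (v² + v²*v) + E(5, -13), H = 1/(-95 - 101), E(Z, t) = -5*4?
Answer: -180377564221/7529536 ≈ -23956.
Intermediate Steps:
E(Z, t) = -20
H = -1/196 (H = 1/(-196) = -1/196 ≈ -0.0051020)
h(v) = -20 + v² + v³ (h(v) = (v² + v²*v) - 20 = (v² + v³) - 20 = -20 + v² + v³)
h(H) + c(176, -136) = (-20 + (-1/196)² + (-1/196)³) - 136*176 = (-20 + 1/38416 - 1/7529536) - 23936 = -150590525/7529536 - 23936 = -180377564221/7529536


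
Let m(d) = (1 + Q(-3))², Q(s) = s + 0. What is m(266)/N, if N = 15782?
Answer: 2/7891 ≈ 0.00025345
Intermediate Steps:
Q(s) = s
m(d) = 4 (m(d) = (1 - 3)² = (-2)² = 4)
m(266)/N = 4/15782 = 4*(1/15782) = 2/7891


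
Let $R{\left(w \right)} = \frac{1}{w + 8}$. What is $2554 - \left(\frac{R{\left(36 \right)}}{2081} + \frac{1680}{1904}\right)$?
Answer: $\frac{3974152275}{1556588} \approx 2553.1$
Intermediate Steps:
$R{\left(w \right)} = \frac{1}{8 + w}$
$2554 - \left(\frac{R{\left(36 \right)}}{2081} + \frac{1680}{1904}\right) = 2554 - \left(\frac{1}{\left(8 + 36\right) 2081} + \frac{1680}{1904}\right) = 2554 - \left(\frac{1}{44} \cdot \frac{1}{2081} + 1680 \cdot \frac{1}{1904}\right) = 2554 - \left(\frac{1}{44} \cdot \frac{1}{2081} + \frac{15}{17}\right) = 2554 - \left(\frac{1}{91564} + \frac{15}{17}\right) = 2554 - \frac{1373477}{1556588} = \frac{3974152275}{1556588}$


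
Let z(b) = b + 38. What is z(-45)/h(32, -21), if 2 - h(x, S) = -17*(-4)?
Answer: 7/66 ≈ 0.10606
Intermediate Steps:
h(x, S) = -66 (h(x, S) = 2 - (-17)*(-4) = 2 - 1*68 = 2 - 68 = -66)
z(b) = 38 + b
z(-45)/h(32, -21) = (38 - 45)/(-66) = -7*(-1/66) = 7/66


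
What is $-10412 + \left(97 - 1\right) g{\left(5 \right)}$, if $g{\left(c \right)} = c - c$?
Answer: $-10412$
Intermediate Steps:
$g{\left(c \right)} = 0$
$-10412 + \left(97 - 1\right) g{\left(5 \right)} = -10412 + \left(97 - 1\right) 0 = -10412 + 96 \cdot 0 = -10412 + 0 = -10412$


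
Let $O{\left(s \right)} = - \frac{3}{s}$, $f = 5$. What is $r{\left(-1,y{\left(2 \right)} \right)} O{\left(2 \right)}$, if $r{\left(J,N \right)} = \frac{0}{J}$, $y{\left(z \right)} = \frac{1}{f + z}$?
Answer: $0$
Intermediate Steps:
$y{\left(z \right)} = \frac{1}{5 + z}$
$r{\left(J,N \right)} = 0$
$r{\left(-1,y{\left(2 \right)} \right)} O{\left(2 \right)} = 0 \left(- \frac{3}{2}\right) = 0$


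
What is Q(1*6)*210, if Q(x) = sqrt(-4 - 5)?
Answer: 630*I ≈ 630.0*I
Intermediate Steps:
Q(x) = 3*I (Q(x) = sqrt(-9) = 3*I)
Q(1*6)*210 = (3*I)*210 = 630*I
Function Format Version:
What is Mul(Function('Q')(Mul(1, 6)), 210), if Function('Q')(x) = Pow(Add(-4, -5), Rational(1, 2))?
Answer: Mul(630, I) ≈ Mul(630.00, I)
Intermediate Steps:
Function('Q')(x) = Mul(3, I) (Function('Q')(x) = Pow(-9, Rational(1, 2)) = Mul(3, I))
Mul(Function('Q')(Mul(1, 6)), 210) = Mul(Mul(3, I), 210) = Mul(630, I)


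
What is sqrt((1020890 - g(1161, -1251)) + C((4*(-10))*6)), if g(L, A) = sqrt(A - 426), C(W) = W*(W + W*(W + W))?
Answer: sqrt(-26569510 - I*sqrt(1677)) ≈ 0.e-3 - 5154.6*I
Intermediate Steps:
C(W) = W*(W + 2*W**2) (C(W) = W*(W + W*(2*W)) = W*(W + 2*W**2))
g(L, A) = sqrt(-426 + A)
sqrt((1020890 - g(1161, -1251)) + C((4*(-10))*6)) = sqrt((1020890 - sqrt(-426 - 1251)) + ((4*(-10))*6)**2*(1 + 2*((4*(-10))*6))) = sqrt((1020890 - sqrt(-1677)) + (-40*6)**2*(1 + 2*(-40*6))) = sqrt((1020890 - I*sqrt(1677)) + (-240)**2*(1 + 2*(-240))) = sqrt((1020890 - I*sqrt(1677)) + 57600*(1 - 480)) = sqrt((1020890 - I*sqrt(1677)) + 57600*(-479)) = sqrt((1020890 - I*sqrt(1677)) - 27590400) = sqrt(-26569510 - I*sqrt(1677))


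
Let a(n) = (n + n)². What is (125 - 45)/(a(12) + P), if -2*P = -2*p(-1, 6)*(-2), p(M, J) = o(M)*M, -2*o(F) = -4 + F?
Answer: 80/581 ≈ 0.13769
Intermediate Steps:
o(F) = 2 - F/2 (o(F) = -(-4 + F)/2 = 2 - F/2)
p(M, J) = M*(2 - M/2) (p(M, J) = (2 - M/2)*M = M*(2 - M/2))
P = 5 (P = -(-(-1)*(4 - 1*(-1)))*(-2)/2 = -(-(-1)*(4 + 1))*(-2)/2 = -(-(-1)*5)*(-2)/2 = -(-2*(-5/2))*(-2)/2 = -5*(-2)/2 = -½*(-10) = 5)
a(n) = 4*n² (a(n) = (2*n)² = 4*n²)
(125 - 45)/(a(12) + P) = (125 - 45)/(4*12² + 5) = 80/(4*144 + 5) = 80/(576 + 5) = 80/581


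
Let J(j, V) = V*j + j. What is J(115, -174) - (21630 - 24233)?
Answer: -17292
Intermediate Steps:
J(j, V) = j + V*j
J(115, -174) - (21630 - 24233) = 115*(1 - 174) - (21630 - 24233) = 115*(-173) - 1*(-2603) = -19895 + 2603 = -17292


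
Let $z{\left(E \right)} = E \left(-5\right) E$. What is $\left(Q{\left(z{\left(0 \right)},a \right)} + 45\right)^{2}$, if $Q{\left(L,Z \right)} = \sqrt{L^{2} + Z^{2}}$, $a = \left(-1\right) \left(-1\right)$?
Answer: $2116$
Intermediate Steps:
$a = 1$
$z{\left(E \right)} = - 5 E^{2}$ ($z{\left(E \right)} = - 5 E E = - 5 E^{2}$)
$\left(Q{\left(z{\left(0 \right)},a \right)} + 45\right)^{2} = \left(\sqrt{\left(- 5 \cdot 0^{2}\right)^{2} + 1^{2}} + 45\right)^{2} = \left(\sqrt{\left(\left(-5\right) 0\right)^{2} + 1} + 45\right)^{2} = \left(\sqrt{0^{2} + 1} + 45\right)^{2} = \left(\sqrt{0 + 1} + 45\right)^{2} = \left(\sqrt{1} + 45\right)^{2} = \left(1 + 45\right)^{2} = 46^{2} = 2116$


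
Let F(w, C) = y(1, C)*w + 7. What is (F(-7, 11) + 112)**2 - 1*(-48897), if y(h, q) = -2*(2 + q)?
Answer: 139498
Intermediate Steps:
y(h, q) = -4 - 2*q
F(w, C) = 7 + w*(-4 - 2*C) (F(w, C) = (-4 - 2*C)*w + 7 = w*(-4 - 2*C) + 7 = 7 + w*(-4 - 2*C))
(F(-7, 11) + 112)**2 - 1*(-48897) = ((7 - 2*(-7)*(2 + 11)) + 112)**2 - 1*(-48897) = ((7 - 2*(-7)*13) + 112)**2 + 48897 = ((7 + 182) + 112)**2 + 48897 = (189 + 112)**2 + 48897 = 301**2 + 48897 = 90601 + 48897 = 139498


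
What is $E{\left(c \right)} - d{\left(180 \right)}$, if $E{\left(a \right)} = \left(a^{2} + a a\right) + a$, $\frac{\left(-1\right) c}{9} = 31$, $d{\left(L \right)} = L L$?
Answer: $123003$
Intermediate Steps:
$d{\left(L \right)} = L^{2}$
$c = -279$ ($c = \left(-9\right) 31 = -279$)
$E{\left(a \right)} = a + 2 a^{2}$ ($E{\left(a \right)} = \left(a^{2} + a^{2}\right) + a = 2 a^{2} + a = a + 2 a^{2}$)
$E{\left(c \right)} - d{\left(180 \right)} = - 279 \left(1 + 2 \left(-279\right)\right) - 180^{2} = - 279 \left(1 - 558\right) - 32400 = \left(-279\right) \left(-557\right) - 32400 = 155403 - 32400 = 123003$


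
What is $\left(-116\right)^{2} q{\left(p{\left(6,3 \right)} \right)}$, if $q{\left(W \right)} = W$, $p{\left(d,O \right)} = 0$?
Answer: $0$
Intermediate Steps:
$\left(-116\right)^{2} q{\left(p{\left(6,3 \right)} \right)} = \left(-116\right)^{2} \cdot 0 = 13456 \cdot 0 = 0$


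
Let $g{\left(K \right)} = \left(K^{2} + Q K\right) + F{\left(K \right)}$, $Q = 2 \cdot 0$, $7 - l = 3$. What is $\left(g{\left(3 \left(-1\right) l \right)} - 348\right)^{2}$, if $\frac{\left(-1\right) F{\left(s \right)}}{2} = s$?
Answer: $32400$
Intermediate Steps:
$l = 4$ ($l = 7 - 3 = 4$)
$F{\left(s \right)} = - 2 s$
$Q = 0$
$g{\left(K \right)} = K^{2} - 2 K$ ($g{\left(K \right)} = \left(K^{2} + 0 K\right) - 2 K = \left(K^{2} + 0\right) - 2 K = K^{2} - 2 K$)
$\left(g{\left(3 \left(-1\right) l \right)} - 348\right)^{2} = \left(3 \left(-1\right) 4 \left(-2 + 3 \left(-1\right) 4\right) - 348\right)^{2} = \left(\left(-3\right) 4 \left(-2 - 12\right) - 348\right)^{2} = \left(- 12 \left(-2 - 12\right) - 348\right)^{2} = \left(\left(-12\right) \left(-14\right) - 348\right)^{2} = \left(168 - 348\right)^{2} = \left(-180\right)^{2} = 32400$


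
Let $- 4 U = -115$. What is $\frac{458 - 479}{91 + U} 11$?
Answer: $- \frac{924}{479} \approx -1.929$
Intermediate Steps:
$U = \frac{115}{4}$ ($U = \left(- \frac{1}{4}\right) \left(-115\right) = \frac{115}{4} \approx 28.75$)
$\frac{458 - 479}{91 + U} 11 = \frac{458 - 479}{91 + \frac{115}{4}} \cdot 11 = - \frac{21}{\frac{479}{4}} \cdot 11 = \left(-21\right) \frac{4}{479} \cdot 11 = \left(- \frac{84}{479}\right) 11 = - \frac{924}{479}$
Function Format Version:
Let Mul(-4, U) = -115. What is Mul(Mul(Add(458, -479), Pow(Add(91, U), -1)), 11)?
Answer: Rational(-924, 479) ≈ -1.9290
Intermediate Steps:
U = Rational(115, 4) (U = Mul(Rational(-1, 4), -115) = Rational(115, 4) ≈ 28.750)
Mul(Mul(Add(458, -479), Pow(Add(91, U), -1)), 11) = Mul(Mul(Add(458, -479), Pow(Add(91, Rational(115, 4)), -1)), 11) = Mul(Mul(-21, Pow(Rational(479, 4), -1)), 11) = Mul(Mul(-21, Rational(4, 479)), 11) = Mul(Rational(-84, 479), 11) = Rational(-924, 479)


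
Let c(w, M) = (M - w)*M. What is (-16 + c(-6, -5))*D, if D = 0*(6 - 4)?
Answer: 0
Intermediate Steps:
c(w, M) = M*(M - w)
D = 0 (D = 0*2 = 0)
(-16 + c(-6, -5))*D = (-16 - 5*(-5 - 1*(-6)))*0 = (-16 - 5*(-5 + 6))*0 = (-16 - 5*1)*0 = (-16 - 5)*0 = -21*0 = 0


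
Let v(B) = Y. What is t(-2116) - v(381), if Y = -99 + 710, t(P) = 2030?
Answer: 1419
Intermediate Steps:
Y = 611
v(B) = 611
t(-2116) - v(381) = 2030 - 1*611 = 2030 - 611 = 1419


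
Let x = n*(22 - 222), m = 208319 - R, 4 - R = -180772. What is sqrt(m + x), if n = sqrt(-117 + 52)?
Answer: sqrt(27543 - 200*I*sqrt(65)) ≈ 166.03 - 4.8559*I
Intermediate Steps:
R = 180776 (R = 4 - 1*(-180772) = 4 + 180772 = 180776)
n = I*sqrt(65) (n = sqrt(-65) = I*sqrt(65) ≈ 8.0623*I)
m = 27543 (m = 208319 - 1*180776 = 208319 - 180776 = 27543)
x = -200*I*sqrt(65) (x = (I*sqrt(65))*(22 - 222) = (I*sqrt(65))*(-200) = -200*I*sqrt(65) ≈ -1612.5*I)
sqrt(m + x) = sqrt(27543 - 200*I*sqrt(65))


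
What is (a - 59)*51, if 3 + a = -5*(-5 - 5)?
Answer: -612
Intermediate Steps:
a = 47 (a = -3 - 5*(-5 - 5) = -3 - 5*(-10) = -3 + 50 = 47)
(a - 59)*51 = (47 - 59)*51 = -12*51 = -612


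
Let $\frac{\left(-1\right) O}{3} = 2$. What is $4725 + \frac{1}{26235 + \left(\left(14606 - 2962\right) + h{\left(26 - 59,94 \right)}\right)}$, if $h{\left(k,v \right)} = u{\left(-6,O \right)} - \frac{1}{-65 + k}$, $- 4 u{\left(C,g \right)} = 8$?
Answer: $\frac{17538949673}{3711947} \approx 4725.0$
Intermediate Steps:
$O = -6$ ($O = \left(-3\right) 2 = -6$)
$u{\left(C,g \right)} = -2$ ($u{\left(C,g \right)} = \left(- \frac{1}{4}\right) 8 = -2$)
$h{\left(k,v \right)} = -2 - \frac{1}{-65 + k}$
$4725 + \frac{1}{26235 + \left(\left(14606 - 2962\right) + h{\left(26 - 59,94 \right)}\right)} = 4725 + \frac{1}{26235 + \left(\left(14606 - 2962\right) + \frac{129 - 2 \left(26 - 59\right)}{-65 + \left(26 - 59\right)}\right)} = 4725 + \frac{1}{26235 + \left(11644 + \frac{129 - -66}{-65 - 33}\right)} = 4725 + \frac{1}{26235 + \left(11644 + \frac{129 + 66}{-98}\right)} = 4725 + \frac{1}{26235 + \left(11644 - \frac{195}{98}\right)} = 4725 + \frac{1}{26235 + \frac{1140917}{98}} = 4725 + \frac{1}{\frac{3711947}{98}} = 4725 + \frac{98}{3711947} = \frac{17538949673}{3711947}$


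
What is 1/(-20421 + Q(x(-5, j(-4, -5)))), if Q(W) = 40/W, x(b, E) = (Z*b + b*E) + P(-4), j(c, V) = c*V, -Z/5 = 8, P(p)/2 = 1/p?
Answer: -199/4063699 ≈ -4.8970e-5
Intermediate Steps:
P(p) = 2/p
Z = -40 (Z = -5*8 = -40)
j(c, V) = V*c
x(b, E) = -½ - 40*b + E*b (x(b, E) = (-40*b + b*E) + 2/(-4) = (-40*b + E*b) + 2*(-¼) = (-40*b + E*b) - ½ = -½ - 40*b + E*b)
1/(-20421 + Q(x(-5, j(-4, -5)))) = 1/(-20421 + 40/(-½ - 40*(-5) - 5*(-4)*(-5))) = 1/(-20421 + 40/(-½ + 200 + 20*(-5))) = 1/(-20421 + 40/(-½ + 200 - 100)) = 1/(-20421 + 40/(199/2)) = 1/(-20421 + 40*(2/199)) = 1/(-20421 + 80/199) = 1/(-4063699/199) = -199/4063699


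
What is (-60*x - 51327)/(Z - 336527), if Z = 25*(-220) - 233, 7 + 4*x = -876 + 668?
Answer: 24051/171130 ≈ 0.14054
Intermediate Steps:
x = -215/4 (x = -7/4 + (-876 + 668)/4 = -7/4 + (¼)*(-208) = -7/4 - 52 = -215/4 ≈ -53.750)
Z = -5733 (Z = -5500 - 233 = -5733)
(-60*x - 51327)/(Z - 336527) = (-60*(-215/4) - 51327)/(-5733 - 336527) = (3225 - 51327)/(-342260) = -48102*(-1/342260) = 24051/171130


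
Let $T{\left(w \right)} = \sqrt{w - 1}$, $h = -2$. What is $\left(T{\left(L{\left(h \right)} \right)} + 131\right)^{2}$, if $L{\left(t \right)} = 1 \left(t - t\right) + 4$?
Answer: $\left(131 + \sqrt{3}\right)^{2} \approx 17618.0$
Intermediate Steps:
$L{\left(t \right)} = 4$ ($L{\left(t \right)} = 1 \cdot 0 + 4 = 0 + 4 = 4$)
$T{\left(w \right)} = \sqrt{-1 + w}$
$\left(T{\left(L{\left(h \right)} \right)} + 131\right)^{2} = \left(\sqrt{-1 + 4} + 131\right)^{2} = \left(\sqrt{3} + 131\right)^{2} = \left(131 + \sqrt{3}\right)^{2}$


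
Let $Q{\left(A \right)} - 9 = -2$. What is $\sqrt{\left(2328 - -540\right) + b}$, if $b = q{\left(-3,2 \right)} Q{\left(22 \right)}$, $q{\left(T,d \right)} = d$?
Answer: $\sqrt{2882} \approx 53.684$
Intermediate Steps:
$Q{\left(A \right)} = 7$ ($Q{\left(A \right)} = 9 - 2 = 7$)
$b = 14$ ($b = 2 \cdot 7 = 14$)
$\sqrt{\left(2328 - -540\right) + b} = \sqrt{\left(2328 - -540\right) + 14} = \sqrt{\left(2328 + \left(-684 + 1224\right)\right) + 14} = \sqrt{\left(2328 + 540\right) + 14} = \sqrt{2868 + 14} = \sqrt{2882}$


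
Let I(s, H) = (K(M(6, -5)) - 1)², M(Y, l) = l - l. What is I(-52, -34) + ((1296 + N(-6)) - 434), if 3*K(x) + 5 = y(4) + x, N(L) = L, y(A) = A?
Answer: 7720/9 ≈ 857.78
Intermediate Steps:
M(Y, l) = 0
K(x) = -⅓ + x/3 (K(x) = -5/3 + (4 + x)/3 = -5/3 + (4/3 + x/3) = -⅓ + x/3)
I(s, H) = 16/9 (I(s, H) = ((-⅓ + (⅓)*0) - 1)² = ((-⅓ + 0) - 1)² = (-⅓ - 1)² = (-4/3)² = 16/9)
I(-52, -34) + ((1296 + N(-6)) - 434) = 16/9 + ((1296 - 6) - 434) = 16/9 + (1290 - 434) = 16/9 + 856 = 7720/9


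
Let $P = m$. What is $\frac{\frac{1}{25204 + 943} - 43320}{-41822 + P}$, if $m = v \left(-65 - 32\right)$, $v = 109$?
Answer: $\frac{161812577}{195710295} \approx 0.8268$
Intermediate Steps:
$m = -10573$ ($m = 109 \left(-65 - 32\right) = 109 \left(-97\right) = -10573$)
$P = -10573$
$\frac{\frac{1}{25204 + 943} - 43320}{-41822 + P} = \frac{\frac{1}{25204 + 943} - 43320}{-41822 - 10573} = \frac{\frac{1}{26147} - 43320}{-52395} = \left(\frac{1}{26147} - 43320\right) \left(- \frac{1}{52395}\right) = \left(- \frac{1132688039}{26147}\right) \left(- \frac{1}{52395}\right) = \frac{161812577}{195710295}$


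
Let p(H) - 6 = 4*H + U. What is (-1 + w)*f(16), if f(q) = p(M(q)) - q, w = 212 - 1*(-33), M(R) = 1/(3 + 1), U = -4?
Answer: -3172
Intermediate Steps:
M(R) = 1/4
p(H) = 2 + 4*H (p(H) = 6 + (4*H - 4) = 6 + (-4 + 4*H) = 2 + 4*H)
w = 245 (w = 212 + 33 = 245)
f(q) = 3 - q (f(q) = (2 + 4*(1/4)) - q = (2 + 1) - q = 3 - q)
(-1 + w)*f(16) = (-1 + 245)*(3 - 1*16) = 244*(3 - 16) = 244*(-13) = -3172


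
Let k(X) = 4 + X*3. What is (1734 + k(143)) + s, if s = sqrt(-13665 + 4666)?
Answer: 2167 + I*sqrt(8999) ≈ 2167.0 + 94.863*I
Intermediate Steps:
k(X) = 4 + 3*X
s = I*sqrt(8999) (s = sqrt(-8999) = I*sqrt(8999) ≈ 94.863*I)
(1734 + k(143)) + s = (1734 + (4 + 3*143)) + I*sqrt(8999) = (1734 + (4 + 429)) + I*sqrt(8999) = (1734 + 433) + I*sqrt(8999) = 2167 + I*sqrt(8999)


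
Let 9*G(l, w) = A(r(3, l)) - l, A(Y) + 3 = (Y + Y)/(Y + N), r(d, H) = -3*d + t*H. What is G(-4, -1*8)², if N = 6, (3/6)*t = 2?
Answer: 529/3249 ≈ 0.16282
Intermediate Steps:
t = 4 (t = 2*2 = 4)
r(d, H) = -3*d + 4*H
A(Y) = -3 + 2*Y/(6 + Y) (A(Y) = -3 + (Y + Y)/(Y + 6) = -3 + (2*Y)/(6 + Y) = -3 + 2*Y/(6 + Y))
G(l, w) = -l/9 + (-9 - 4*l)/(9*(-3 + 4*l)) (G(l, w) = ((-18 - (-3*3 + 4*l))/(6 + (-3*3 + 4*l)) - l)/9 = ((-18 - (-9 + 4*l))/(6 + (-9 + 4*l)) - l)/9 = ((-18 + (9 - 4*l))/(-3 + 4*l) - l)/9 = ((-9 - 4*l)/(-3 + 4*l) - l)/9 = (-l + (-9 - 4*l)/(-3 + 4*l))/9 = -l/9 + (-9 - 4*l)/(9*(-3 + 4*l)))
G(-4, -1*8)² = ((-9 - 1*(-4) - 4*(-4)²)/(9*(-3 + 4*(-4))))² = ((-9 + 4 - 4*16)/(9*(-3 - 16)))² = ((⅑)*(-9 + 4 - 64)/(-19))² = ((⅑)*(-1/19)*(-69))² = (23/57)² = 529/3249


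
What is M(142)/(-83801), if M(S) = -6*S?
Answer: 852/83801 ≈ 0.010167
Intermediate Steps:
M(142)/(-83801) = -6*142/(-83801) = -852*(-1/83801) = 852/83801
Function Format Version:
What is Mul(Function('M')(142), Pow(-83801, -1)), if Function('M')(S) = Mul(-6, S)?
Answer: Rational(852, 83801) ≈ 0.010167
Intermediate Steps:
Mul(Function('M')(142), Pow(-83801, -1)) = Mul(Mul(-6, 142), Pow(-83801, -1)) = Mul(-852, Rational(-1, 83801)) = Rational(852, 83801)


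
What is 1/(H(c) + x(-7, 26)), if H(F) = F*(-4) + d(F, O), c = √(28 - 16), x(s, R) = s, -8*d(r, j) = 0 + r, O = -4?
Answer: 112/2483 - 132*√3/2483 ≈ -0.046972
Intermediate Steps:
d(r, j) = -r/8 (d(r, j) = -(0 + r)/8 = -r/8)
c = 2*√3 (c = √12 = 2*√3 ≈ 3.4641)
H(F) = -33*F/8 (H(F) = F*(-4) - F/8 = -4*F - F/8 = -33*F/8)
1/(H(c) + x(-7, 26)) = 1/(-33*√3/4 - 7) = 1/(-7 - 33*√3/4)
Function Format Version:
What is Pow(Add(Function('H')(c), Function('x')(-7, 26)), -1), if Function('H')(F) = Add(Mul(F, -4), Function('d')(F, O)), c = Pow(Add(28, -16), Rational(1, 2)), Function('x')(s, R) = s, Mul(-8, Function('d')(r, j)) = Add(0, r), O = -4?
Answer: Add(Rational(112, 2483), Mul(Rational(-132, 2483), Pow(3, Rational(1, 2)))) ≈ -0.046972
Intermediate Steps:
Function('d')(r, j) = Mul(Rational(-1, 8), r) (Function('d')(r, j) = Mul(Rational(-1, 8), Add(0, r)) = Mul(Rational(-1, 8), r))
c = Mul(2, Pow(3, Rational(1, 2))) (c = Pow(12, Rational(1, 2)) = Mul(2, Pow(3, Rational(1, 2))) ≈ 3.4641)
Function('H')(F) = Mul(Rational(-33, 8), F) (Function('H')(F) = Add(Mul(F, -4), Mul(Rational(-1, 8), F)) = Add(Mul(-4, F), Mul(Rational(-1, 8), F)) = Mul(Rational(-33, 8), F))
Pow(Add(Function('H')(c), Function('x')(-7, 26)), -1) = Pow(Add(Mul(Rational(-33, 8), Mul(2, Pow(3, Rational(1, 2)))), -7), -1) = Pow(Add(Mul(Rational(-33, 4), Pow(3, Rational(1, 2))), -7), -1) = Pow(Add(-7, Mul(Rational(-33, 4), Pow(3, Rational(1, 2)))), -1)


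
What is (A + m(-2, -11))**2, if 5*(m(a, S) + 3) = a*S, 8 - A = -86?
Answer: 227529/25 ≈ 9101.2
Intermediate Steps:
A = 94 (A = 8 - 1*(-86) = 8 + 86 = 94)
m(a, S) = -3 + S*a/5 (m(a, S) = -3 + (a*S)/5 = -3 + (S*a)/5 = -3 + S*a/5)
(A + m(-2, -11))**2 = (94 + (-3 + (1/5)*(-11)*(-2)))**2 = (94 + (-3 + 22/5))**2 = (94 + 7/5)**2 = (477/5)**2 = 227529/25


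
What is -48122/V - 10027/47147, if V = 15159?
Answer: -2420807227/714701373 ≈ -3.3872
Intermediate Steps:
-48122/V - 10027/47147 = -48122/15159 - 10027/47147 = -2420807227/714701373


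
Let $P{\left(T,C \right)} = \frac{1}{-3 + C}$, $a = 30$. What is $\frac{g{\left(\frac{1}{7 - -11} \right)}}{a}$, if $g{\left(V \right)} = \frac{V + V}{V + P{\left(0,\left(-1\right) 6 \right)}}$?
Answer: $- \frac{1}{15} \approx -0.066667$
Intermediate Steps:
$g{\left(V \right)} = \frac{2 V}{- \frac{1}{9} + V}$ ($g{\left(V \right)} = \frac{V + V}{V + \frac{1}{-3 - 6}} = \frac{2 V}{V + \frac{1}{-3 - 6}} = \frac{2 V}{V + \frac{1}{-9}} = \frac{2 V}{V - \frac{1}{9}} = \frac{2 V}{- \frac{1}{9} + V}$)
$\frac{g{\left(\frac{1}{7 - -11} \right)}}{a} = \frac{18 \frac{1}{7 - -11} \frac{1}{-1 + \frac{9}{7 - -11}}}{30} = \frac{18}{\left(7 + 11\right) \left(-1 + \frac{9}{7 + 11}\right)} \frac{1}{30} = \frac{18}{18 \left(-1 + \frac{9}{18}\right)} \frac{1}{30} = 18 \cdot \frac{1}{18} \frac{1}{-1 + 9 \cdot \frac{1}{18}} \cdot \frac{1}{30} = 18 \cdot \frac{1}{18} \frac{1}{-1 + \frac{1}{2}} \cdot \frac{1}{30} = 18 \cdot \frac{1}{18} \frac{1}{- \frac{1}{2}} \cdot \frac{1}{30} = 18 \cdot \frac{1}{18} \left(-2\right) \frac{1}{30} = \left(-2\right) \frac{1}{30} = - \frac{1}{15}$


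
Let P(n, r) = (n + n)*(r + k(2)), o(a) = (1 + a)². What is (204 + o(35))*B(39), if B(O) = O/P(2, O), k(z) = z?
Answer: 14625/41 ≈ 356.71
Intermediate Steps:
P(n, r) = 2*n*(2 + r) (P(n, r) = (n + n)*(r + 2) = (2*n)*(2 + r) = 2*n*(2 + r))
B(O) = O/(8 + 4*O) (B(O) = O/((2*2*(2 + O))) = O/(8 + 4*O))
(204 + o(35))*B(39) = (204 + (1 + 35)²)*((¼)*39/(2 + 39)) = (204 + 36²)*((¼)*39/41) = (204 + 1296)*((¼)*39*(1/41)) = 1500*(39/164) = 14625/41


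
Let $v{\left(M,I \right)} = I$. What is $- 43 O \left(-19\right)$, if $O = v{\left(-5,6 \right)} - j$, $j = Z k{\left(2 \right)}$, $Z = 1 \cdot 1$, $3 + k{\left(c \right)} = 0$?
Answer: $7353$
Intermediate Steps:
$k{\left(c \right)} = -3$ ($k{\left(c \right)} = -3 + 0 = -3$)
$Z = 1$
$j = -3$ ($j = 1 \left(-3\right) = -3$)
$O = 9$ ($O = 6 - -3 = 6 + 3 = 9$)
$- 43 O \left(-19\right) = \left(-43\right) 9 \left(-19\right) = \left(-387\right) \left(-19\right) = 7353$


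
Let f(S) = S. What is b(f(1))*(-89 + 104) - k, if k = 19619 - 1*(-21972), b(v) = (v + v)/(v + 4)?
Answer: -41585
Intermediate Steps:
b(v) = 2*v/(4 + v) (b(v) = (2*v)/(4 + v) = 2*v/(4 + v))
k = 41591 (k = 19619 + 21972 = 41591)
b(f(1))*(-89 + 104) - k = (2*1/(4 + 1))*(-89 + 104) - 1*41591 = (2*1/5)*15 - 41591 = (2*1*(⅕))*15 - 41591 = (⅖)*15 - 41591 = 6 - 41591 = -41585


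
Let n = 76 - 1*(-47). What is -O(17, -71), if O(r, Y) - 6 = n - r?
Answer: -112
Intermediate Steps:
n = 123 (n = 76 + 47 = 123)
O(r, Y) = 129 - r (O(r, Y) = 6 + (123 - r) = 129 - r)
-O(17, -71) = -(129 - 1*17) = -(129 - 17) = -1*112 = -112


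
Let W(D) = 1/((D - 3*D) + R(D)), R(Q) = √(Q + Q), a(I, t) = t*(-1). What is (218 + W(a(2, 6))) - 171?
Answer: 612/13 - I*√3/78 ≈ 47.077 - 0.022206*I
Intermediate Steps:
a(I, t) = -t
R(Q) = √2*√Q (R(Q) = √(2*Q) = √2*√Q)
W(D) = 1/(-2*D + √2*√D) (W(D) = 1/((D - 3*D) + √2*√D) = 1/(-2*D + √2*√D))
(218 + W(a(2, 6))) - 171 = (218 + 1/(-(-2)*6 + √2*√(-1*6))) - 171 = (218 + 1/(-2*(-6) + √2*√(-6))) - 171 = (218 + 1/(12 + √2*(I*√6))) - 171 = (218 + 1/(12 + 2*I*√3)) - 171 = 47 + 1/(12 + 2*I*√3)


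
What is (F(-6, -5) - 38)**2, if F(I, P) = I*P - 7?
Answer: 225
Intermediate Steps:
F(I, P) = -7 + I*P
(F(-6, -5) - 38)**2 = ((-7 - 6*(-5)) - 38)**2 = ((-7 + 30) - 38)**2 = (23 - 38)**2 = (-15)**2 = 225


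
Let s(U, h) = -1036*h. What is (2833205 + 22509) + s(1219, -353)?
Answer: 3221422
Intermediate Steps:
(2833205 + 22509) + s(1219, -353) = (2833205 + 22509) - 1036*(-353) = 2855714 + 365708 = 3221422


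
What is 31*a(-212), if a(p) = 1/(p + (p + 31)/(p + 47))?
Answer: -5115/34799 ≈ -0.14699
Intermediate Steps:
a(p) = 1/(p + (31 + p)/(47 + p))
31*a(-212) = 31*((47 - 212)/(31 + (-212)² + 48*(-212))) = 31*(-165/(31 + 44944 - 10176)) = 31*(-165/34799) = -5115/34799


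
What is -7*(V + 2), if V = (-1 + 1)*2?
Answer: -14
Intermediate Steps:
V = 0 (V = 0*2 = 0)
-7*(V + 2) = -7*(0 + 2) = -7*2 = -14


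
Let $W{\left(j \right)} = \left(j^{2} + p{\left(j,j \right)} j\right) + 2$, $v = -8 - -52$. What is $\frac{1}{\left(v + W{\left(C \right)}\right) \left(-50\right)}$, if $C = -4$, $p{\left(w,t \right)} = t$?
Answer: $- \frac{1}{3900} \approx -0.00025641$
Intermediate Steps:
$v = 44$ ($v = -8 + 52 = 44$)
$W{\left(j \right)} = 2 + 2 j^{2}$ ($W{\left(j \right)} = \left(j^{2} + j j\right) + 2 = \left(j^{2} + j^{2}\right) + 2 = 2 j^{2} + 2 = 2 + 2 j^{2}$)
$\frac{1}{\left(v + W{\left(C \right)}\right) \left(-50\right)} = \frac{1}{\left(44 + \left(2 + 2 \left(-4\right)^{2}\right)\right) \left(-50\right)} = \frac{1}{\left(44 + \left(2 + 2 \cdot 16\right)\right) \left(-50\right)} = \frac{1}{\left(44 + \left(2 + 32\right)\right) \left(-50\right)} = \frac{1}{\left(44 + 34\right) \left(-50\right)} = \frac{1}{78 \left(-50\right)} = \frac{1}{-3900} = - \frac{1}{3900}$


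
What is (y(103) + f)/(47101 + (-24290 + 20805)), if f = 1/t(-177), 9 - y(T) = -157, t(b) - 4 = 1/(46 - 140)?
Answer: 7793/2044500 ≈ 0.0038117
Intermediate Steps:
t(b) = 375/94 (t(b) = 4 + 1/(46 - 140) = 4 + 1/(-94) = 4 - 1/94 = 375/94)
y(T) = 166 (y(T) = 9 - 1*(-157) = 9 + 157 = 166)
f = 94/375 (f = 1/(375/94) = 94/375 ≈ 0.25067)
(y(103) + f)/(47101 + (-24290 + 20805)) = (166 + 94/375)/(47101 + (-24290 + 20805)) = 62344/(375*(47101 - 3485)) = (62344/375)/43616 = (62344/375)*(1/43616) = 7793/2044500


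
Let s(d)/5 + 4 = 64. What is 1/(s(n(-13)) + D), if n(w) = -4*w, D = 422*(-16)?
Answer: -1/6452 ≈ -0.00015499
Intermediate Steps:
D = -6752
s(d) = 300 (s(d) = -20 + 5*64 = -20 + 320 = 300)
1/(s(n(-13)) + D) = 1/(300 - 6752) = 1/(-6452) = -1/6452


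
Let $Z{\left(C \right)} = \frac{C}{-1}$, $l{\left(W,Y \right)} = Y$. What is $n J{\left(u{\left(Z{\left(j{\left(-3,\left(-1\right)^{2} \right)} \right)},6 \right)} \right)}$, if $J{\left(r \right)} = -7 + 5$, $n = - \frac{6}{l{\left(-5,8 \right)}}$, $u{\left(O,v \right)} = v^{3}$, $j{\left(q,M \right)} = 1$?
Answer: $\frac{3}{2} \approx 1.5$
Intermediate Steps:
$Z{\left(C \right)} = - C$ ($Z{\left(C \right)} = C \left(-1\right) = - C$)
$n = - \frac{3}{4}$ ($n = - \frac{6}{8} = \left(-6\right) \frac{1}{8} = - \frac{3}{4} \approx -0.75$)
$J{\left(r \right)} = -2$
$n J{\left(u{\left(Z{\left(j{\left(-3,\left(-1\right)^{2} \right)} \right)},6 \right)} \right)} = \left(- \frac{3}{4}\right) \left(-2\right) = \frac{3}{2}$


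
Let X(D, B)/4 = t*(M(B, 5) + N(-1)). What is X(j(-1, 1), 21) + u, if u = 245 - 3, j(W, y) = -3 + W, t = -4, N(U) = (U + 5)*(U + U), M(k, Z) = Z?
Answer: 290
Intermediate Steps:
N(U) = 2*U*(5 + U) (N(U) = (5 + U)*(2*U) = 2*U*(5 + U))
X(D, B) = 48 (X(D, B) = 4*(-4*(5 + 2*(-1)*(5 - 1))) = 4*(-4*(5 + 2*(-1)*4)) = 4*(-4*(5 - 8)) = 4*(-4*(-3)) = 4*12 = 48)
u = 242
X(j(-1, 1), 21) + u = 48 + 242 = 290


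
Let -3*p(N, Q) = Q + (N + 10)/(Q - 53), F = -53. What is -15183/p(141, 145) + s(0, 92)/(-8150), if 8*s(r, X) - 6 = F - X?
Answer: 30358110761/97734800 ≈ 310.62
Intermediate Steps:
p(N, Q) = -Q/3 - (10 + N)/(3*(-53 + Q)) (p(N, Q) = -(Q + (N + 10)/(Q - 53))/3 = -(Q + (10 + N)/(-53 + Q))/3 = -Q/3 - (10 + N)/(3*(-53 + Q)))
s(r, X) = -47/8 - X/8 (s(r, X) = ¾ + (-53 - X)/8 = ¾ + (-53/8 - X/8) = -47/8 - X/8)
-15183/p(141, 145) + s(0, 92)/(-8150) = -15183*3*(-53 + 145)/(-10 - 1*141 - 1*145² + 53*145) + (-47/8 - ⅛*92)/(-8150) = -15183*276/(-10 - 141 - 1*21025 + 7685) + (-47/8 - 23/2)*(-1/8150) = -15183*276/(-10 - 141 - 21025 + 7685) - 139/8*(-1/8150) = -15183/((⅓)*(1/92)*(-13491)) + 139/65200 = -15183/(-4497/92) + 139/65200 = -15183*(-92/4497) + 139/65200 = 465612/1499 + 139/65200 = 30358110761/97734800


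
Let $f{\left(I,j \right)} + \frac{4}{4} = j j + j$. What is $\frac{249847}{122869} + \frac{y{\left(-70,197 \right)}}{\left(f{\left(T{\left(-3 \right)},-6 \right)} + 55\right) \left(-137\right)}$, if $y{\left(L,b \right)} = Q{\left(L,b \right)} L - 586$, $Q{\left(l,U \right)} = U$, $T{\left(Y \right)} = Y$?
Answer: $\frac{386800335}{117831371} \approx 3.2827$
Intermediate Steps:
$f{\left(I,j \right)} = -1 + j + j^{2}$ ($f{\left(I,j \right)} = -1 + \left(j j + j\right) = -1 + \left(j^{2} + j\right) = -1 + \left(j + j^{2}\right) = -1 + j + j^{2}$)
$y{\left(L,b \right)} = -586 + L b$ ($y{\left(L,b \right)} = b L - 586 = L b - 586 = -586 + L b$)
$\frac{249847}{122869} + \frac{y{\left(-70,197 \right)}}{\left(f{\left(T{\left(-3 \right)},-6 \right)} + 55\right) \left(-137\right)} = \frac{249847}{122869} + \frac{-586 - 13790}{\left(\left(-1 - 6 + \left(-6\right)^{2}\right) + 55\right) \left(-137\right)} = 249847 \cdot \frac{1}{122869} + \frac{-586 - 13790}{\left(\left(-1 - 6 + 36\right) + 55\right) \left(-137\right)} = \frac{249847}{122869} - \frac{14376}{\left(29 + 55\right) \left(-137\right)} = \frac{249847}{122869} - \frac{14376}{84 \left(-137\right)} = \frac{249847}{122869} - \frac{14376}{-11508} = \frac{249847}{122869} - - \frac{1198}{959} = \frac{249847}{122869} + \frac{1198}{959} = \frac{386800335}{117831371}$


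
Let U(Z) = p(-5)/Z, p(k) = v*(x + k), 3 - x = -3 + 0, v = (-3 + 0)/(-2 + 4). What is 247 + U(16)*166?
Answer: 3703/16 ≈ 231.44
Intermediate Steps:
v = -3/2 ≈ -1.5000
x = 6 (x = 3 - (-3 + 0) = 3 - 1*(-3) = 3 + 3 = 6)
p(k) = -9 - 3*k/2 (p(k) = -3*(6 + k)/2 = -9 - 3*k/2)
U(Z) = -3/(2*Z) (U(Z) = (-9 - 3/2*(-5))/Z = (-9 + 15/2)/Z = -3/(2*Z))
247 + U(16)*166 = 247 - 3/2/16*166 = 247 - 3/2*1/16*166 = 247 - 3/32*166 = 247 - 249/16 = 3703/16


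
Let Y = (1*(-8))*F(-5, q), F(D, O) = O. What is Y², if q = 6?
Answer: 2304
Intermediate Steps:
Y = -48 (Y = (1*(-8))*6 = -8*6 = -48)
Y² = (-48)² = 2304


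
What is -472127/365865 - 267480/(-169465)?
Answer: 3570513629/12400262445 ≈ 0.28794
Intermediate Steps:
-472127/365865 - 267480/(-169465) = -472127*1/365865 - 267480*(-1/169465) = -472127/365865 + 53496/33893 = 3570513629/12400262445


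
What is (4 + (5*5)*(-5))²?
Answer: 14641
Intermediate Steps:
(4 + (5*5)*(-5))² = (4 + 25*(-5))² = (4 - 125)² = (-121)² = 14641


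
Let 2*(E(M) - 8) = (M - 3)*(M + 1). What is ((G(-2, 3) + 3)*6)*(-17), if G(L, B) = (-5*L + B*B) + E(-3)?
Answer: -3672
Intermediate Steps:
E(M) = 8 + (1 + M)*(-3 + M)/2 (E(M) = 8 + ((M - 3)*(M + 1))/2 = 8 + ((-3 + M)*(1 + M))/2 = 8 + ((1 + M)*(-3 + M))/2 = 8 + (1 + M)*(-3 + M)/2)
G(L, B) = 14 + B**2 - 5*L (G(L, B) = (-5*L + B*B) + (13/2 + (1/2)*(-3)**2 - 1*(-3)) = (-5*L + B**2) + (13/2 + (1/2)*9 + 3) = (B**2 - 5*L) + (13/2 + 9/2 + 3) = (B**2 - 5*L) + 14 = 14 + B**2 - 5*L)
((G(-2, 3) + 3)*6)*(-17) = (((14 + 3**2 - 5*(-2)) + 3)*6)*(-17) = (((14 + 9 + 10) + 3)*6)*(-17) = ((33 + 3)*6)*(-17) = (36*6)*(-17) = 216*(-17) = -3672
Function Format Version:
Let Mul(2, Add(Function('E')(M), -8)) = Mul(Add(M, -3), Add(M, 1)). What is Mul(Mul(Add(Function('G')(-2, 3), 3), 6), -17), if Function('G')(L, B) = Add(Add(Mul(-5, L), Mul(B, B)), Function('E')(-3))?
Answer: -3672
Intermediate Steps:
Function('E')(M) = Add(8, Mul(Rational(1, 2), Add(1, M), Add(-3, M))) (Function('E')(M) = Add(8, Mul(Rational(1, 2), Mul(Add(M, -3), Add(M, 1)))) = Add(8, Mul(Rational(1, 2), Mul(Add(-3, M), Add(1, M)))) = Add(8, Mul(Rational(1, 2), Mul(Add(1, M), Add(-3, M)))) = Add(8, Mul(Rational(1, 2), Add(1, M), Add(-3, M))))
Function('G')(L, B) = Add(14, Pow(B, 2), Mul(-5, L)) (Function('G')(L, B) = Add(Add(Mul(-5, L), Mul(B, B)), Add(Rational(13, 2), Mul(Rational(1, 2), Pow(-3, 2)), Mul(-1, -3))) = Add(Add(Mul(-5, L), Pow(B, 2)), Add(Rational(13, 2), Mul(Rational(1, 2), 9), 3)) = Add(Add(Pow(B, 2), Mul(-5, L)), Add(Rational(13, 2), Rational(9, 2), 3)) = Add(Add(Pow(B, 2), Mul(-5, L)), 14) = Add(14, Pow(B, 2), Mul(-5, L)))
Mul(Mul(Add(Function('G')(-2, 3), 3), 6), -17) = Mul(Mul(Add(Add(14, Pow(3, 2), Mul(-5, -2)), 3), 6), -17) = Mul(Mul(Add(Add(14, 9, 10), 3), 6), -17) = Mul(Mul(Add(33, 3), 6), -17) = Mul(Mul(36, 6), -17) = Mul(216, -17) = -3672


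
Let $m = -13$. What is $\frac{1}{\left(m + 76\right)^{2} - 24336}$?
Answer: $- \frac{1}{20367} \approx -4.9099 \cdot 10^{-5}$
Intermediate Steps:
$\frac{1}{\left(m + 76\right)^{2} - 24336} = \frac{1}{\left(-13 + 76\right)^{2} - 24336} = \frac{1}{63^{2} - 24336} = \frac{1}{3969 - 24336} = \frac{1}{-20367} = - \frac{1}{20367}$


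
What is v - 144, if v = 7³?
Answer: 199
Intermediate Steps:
v = 343
v - 144 = 343 - 144 = 199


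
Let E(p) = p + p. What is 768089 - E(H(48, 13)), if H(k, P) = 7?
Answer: 768075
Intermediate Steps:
E(p) = 2*p
768089 - E(H(48, 13)) = 768089 - 2*7 = 768089 - 1*14 = 768089 - 14 = 768075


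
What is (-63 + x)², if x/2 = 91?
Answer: 14161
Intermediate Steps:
x = 182 (x = 2*91 = 182)
(-63 + x)² = (-63 + 182)² = 119² = 14161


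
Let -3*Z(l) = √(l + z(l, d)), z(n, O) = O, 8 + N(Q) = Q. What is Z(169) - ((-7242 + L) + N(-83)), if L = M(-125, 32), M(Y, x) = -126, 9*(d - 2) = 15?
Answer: 7459 - √1554/9 ≈ 7454.6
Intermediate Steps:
d = 11/3 (d = 2 + (⅑)*15 = 2 + 5/3 = 11/3 ≈ 3.6667)
N(Q) = -8 + Q
L = -126
Z(l) = -√(11/3 + l)/3 (Z(l) = -√(l + 11/3)/3 = -√(11/3 + l)/3)
Z(169) - ((-7242 + L) + N(-83)) = -√(33 + 9*169)/9 - ((-7242 - 126) + (-8 - 83)) = -√(33 + 1521)/9 - (-7368 - 91) = -√1554/9 - 1*(-7459) = -√1554/9 + 7459 = 7459 - √1554/9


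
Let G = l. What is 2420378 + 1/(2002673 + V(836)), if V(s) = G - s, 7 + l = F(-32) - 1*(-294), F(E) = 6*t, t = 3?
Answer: 4845940449677/2002142 ≈ 2.4204e+6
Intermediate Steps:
F(E) = 18 (F(E) = 6*3 = 18)
l = 305 (l = -7 + (18 - 1*(-294)) = -7 + (18 + 294) = -7 + 312 = 305)
G = 305
V(s) = 305 - s
2420378 + 1/(2002673 + V(836)) = 2420378 + 1/(2002673 + (305 - 1*836)) = 2420378 + 1/(2002673 + (305 - 836)) = 2420378 + 1/(2002673 - 531) = 2420378 + 1/2002142 = 4845940449677/2002142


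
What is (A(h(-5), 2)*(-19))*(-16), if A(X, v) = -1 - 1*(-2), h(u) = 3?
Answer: 304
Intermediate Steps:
A(X, v) = 1 (A(X, v) = -1 + 2 = 1)
(A(h(-5), 2)*(-19))*(-16) = (1*(-19))*(-16) = -19*(-16) = 304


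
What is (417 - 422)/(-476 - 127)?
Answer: 5/603 ≈ 0.0082919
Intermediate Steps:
(417 - 422)/(-476 - 127) = -5/(-603) = -5*(-1/603) = 5/603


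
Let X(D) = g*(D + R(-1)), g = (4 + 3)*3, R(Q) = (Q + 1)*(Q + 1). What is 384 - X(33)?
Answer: -309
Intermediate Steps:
R(Q) = (1 + Q)² (R(Q) = (1 + Q)*(1 + Q) = (1 + Q)²)
g = 21 (g = 7*3 = 21)
X(D) = 21*D (X(D) = 21*(D + (1 - 1)²) = 21*(D + 0²) = 21*(D + 0) = 21*D)
384 - X(33) = 384 - 21*33 = 384 - 1*693 = 384 - 693 = -309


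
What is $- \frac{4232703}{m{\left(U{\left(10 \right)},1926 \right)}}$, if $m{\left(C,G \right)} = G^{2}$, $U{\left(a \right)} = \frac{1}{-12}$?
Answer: $- \frac{1410901}{1236492} \approx -1.1411$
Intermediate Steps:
$U{\left(a \right)} = - \frac{1}{12}$
$- \frac{4232703}{m{\left(U{\left(10 \right)},1926 \right)}} = - \frac{4232703}{1926^{2}} = - \frac{4232703}{3709476} = \left(-4232703\right) \frac{1}{3709476} = - \frac{1410901}{1236492}$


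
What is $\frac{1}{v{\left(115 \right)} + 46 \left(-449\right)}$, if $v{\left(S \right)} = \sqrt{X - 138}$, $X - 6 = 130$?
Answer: $- \frac{10327}{213293859} - \frac{i \sqrt{2}}{426587718} \approx -4.8417 \cdot 10^{-5} - 3.3152 \cdot 10^{-9} i$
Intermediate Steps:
$X = 136$ ($X = 6 + 130 = 136$)
$v{\left(S \right)} = i \sqrt{2}$ ($v{\left(S \right)} = \sqrt{136 - 138} = \sqrt{-2} = i \sqrt{2}$)
$\frac{1}{v{\left(115 \right)} + 46 \left(-449\right)} = \frac{1}{i \sqrt{2} + 46 \left(-449\right)} = \frac{1}{i \sqrt{2} - 20654} = \frac{1}{-20654 + i \sqrt{2}}$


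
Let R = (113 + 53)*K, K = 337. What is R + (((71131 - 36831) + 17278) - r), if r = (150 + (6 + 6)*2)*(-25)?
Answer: 111870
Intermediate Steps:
r = -4350 (r = (150 + 12*2)*(-25) = (150 + 24)*(-25) = 174*(-25) = -4350)
R = 55942 (R = (113 + 53)*337 = 166*337 = 55942)
R + (((71131 - 36831) + 17278) - r) = 55942 + (((71131 - 36831) + 17278) - 1*(-4350)) = 55942 + ((34300 + 17278) + 4350) = 55942 + (51578 + 4350) = 55942 + 55928 = 111870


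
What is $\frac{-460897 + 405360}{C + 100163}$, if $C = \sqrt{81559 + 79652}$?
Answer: $- \frac{5562752531}{10032465358} + \frac{55537 \sqrt{161211}}{10032465358} \approx -0.55225$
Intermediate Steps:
$C = \sqrt{161211} \approx 401.51$
$\frac{-460897 + 405360}{C + 100163} = \frac{-460897 + 405360}{\sqrt{161211} + 100163} = - \frac{55537}{100163 + \sqrt{161211}}$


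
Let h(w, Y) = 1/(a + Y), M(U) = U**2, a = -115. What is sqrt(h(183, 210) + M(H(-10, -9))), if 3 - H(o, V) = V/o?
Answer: sqrt(159581)/190 ≈ 2.1025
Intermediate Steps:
H(o, V) = 3 - V/o
h(w, Y) = 1/(-115 + Y)
sqrt(h(183, 210) + M(H(-10, -9))) = sqrt(1/(-115 + 210) + (3 - 1*(-9)/(-10))**2) = sqrt(1/95 + (3 - 1*(-9)*(-1/10))**2) = sqrt(1/95 + (3 - 9/10)**2) = sqrt(1/95 + (21/10)**2) = sqrt(1/95 + 441/100) = sqrt(8399/1900) = sqrt(159581)/190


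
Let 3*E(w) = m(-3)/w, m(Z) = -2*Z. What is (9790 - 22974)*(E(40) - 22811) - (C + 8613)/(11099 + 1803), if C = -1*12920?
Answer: 19400709346783/64510 ≈ 3.0074e+8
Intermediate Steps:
C = -12920
E(w) = 2/w (E(w) = ((-2*(-3))/w)/3 = (6/w)/3 = 2/w)
(9790 - 22974)*(E(40) - 22811) - (C + 8613)/(11099 + 1803) = (9790 - 22974)*(2/40 - 22811) - (-12920 + 8613)/(11099 + 1803) = -13184*(2*(1/40) - 22811) - (-4307)/12902 = -13184*(1/20 - 22811) - (-4307)/12902 = -13184*(-456219/20) - 1*(-4307/12902) = 1503697824/5 + 4307/12902 = 19400709346783/64510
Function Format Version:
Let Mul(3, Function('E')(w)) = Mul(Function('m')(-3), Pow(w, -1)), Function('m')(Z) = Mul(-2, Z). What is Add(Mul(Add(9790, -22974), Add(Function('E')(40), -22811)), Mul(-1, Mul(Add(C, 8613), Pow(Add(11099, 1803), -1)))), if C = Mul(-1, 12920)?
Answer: Rational(19400709346783, 64510) ≈ 3.0074e+8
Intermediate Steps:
C = -12920
Function('E')(w) = Mul(2, Pow(w, -1)) (Function('E')(w) = Mul(Rational(1, 3), Mul(Mul(-2, -3), Pow(w, -1))) = Mul(Rational(1, 3), Mul(6, Pow(w, -1))) = Mul(2, Pow(w, -1)))
Add(Mul(Add(9790, -22974), Add(Function('E')(40), -22811)), Mul(-1, Mul(Add(C, 8613), Pow(Add(11099, 1803), -1)))) = Add(Mul(Add(9790, -22974), Add(Mul(2, Pow(40, -1)), -22811)), Mul(-1, Mul(Add(-12920, 8613), Pow(Add(11099, 1803), -1)))) = Add(Mul(-13184, Add(Mul(2, Rational(1, 40)), -22811)), Mul(-1, Mul(-4307, Pow(12902, -1)))) = Add(Mul(-13184, Add(Rational(1, 20), -22811)), Mul(-1, Mul(-4307, Rational(1, 12902)))) = Add(Mul(-13184, Rational(-456219, 20)), Mul(-1, Rational(-4307, 12902))) = Add(Rational(1503697824, 5), Rational(4307, 12902)) = Rational(19400709346783, 64510)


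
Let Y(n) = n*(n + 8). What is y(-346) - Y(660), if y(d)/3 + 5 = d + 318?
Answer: -440979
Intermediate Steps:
y(d) = 939 + 3*d (y(d) = -15 + 3*(d + 318) = -15 + 3*(318 + d) = -15 + (954 + 3*d) = 939 + 3*d)
Y(n) = n*(8 + n)
y(-346) - Y(660) = (939 + 3*(-346)) - 660*(8 + 660) = (939 - 1038) - 660*668 = -99 - 1*440880 = -99 - 440880 = -440979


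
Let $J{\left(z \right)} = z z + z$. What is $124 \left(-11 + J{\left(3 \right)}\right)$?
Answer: $124$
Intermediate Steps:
$J{\left(z \right)} = z + z^{2}$ ($J{\left(z \right)} = z^{2} + z = z + z^{2}$)
$124 \left(-11 + J{\left(3 \right)}\right) = 124 \left(-11 + 3 \left(1 + 3\right)\right) = 124 \left(-11 + 3 \cdot 4\right) = 124 \left(-11 + 12\right) = 124 \cdot 1 = 124$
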